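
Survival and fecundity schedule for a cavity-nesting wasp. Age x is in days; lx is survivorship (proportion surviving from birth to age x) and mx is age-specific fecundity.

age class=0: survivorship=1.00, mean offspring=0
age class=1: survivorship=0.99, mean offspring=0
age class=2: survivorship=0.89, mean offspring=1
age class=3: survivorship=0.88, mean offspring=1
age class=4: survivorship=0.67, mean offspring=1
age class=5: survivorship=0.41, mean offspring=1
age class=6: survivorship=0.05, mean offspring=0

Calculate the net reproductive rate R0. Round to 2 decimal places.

2.85

lx·mx by age: 0, 0, 0.89, 0.88, 0.67, 0.41, 0
R0 = Σ lx·mx = 2.85 → 2.85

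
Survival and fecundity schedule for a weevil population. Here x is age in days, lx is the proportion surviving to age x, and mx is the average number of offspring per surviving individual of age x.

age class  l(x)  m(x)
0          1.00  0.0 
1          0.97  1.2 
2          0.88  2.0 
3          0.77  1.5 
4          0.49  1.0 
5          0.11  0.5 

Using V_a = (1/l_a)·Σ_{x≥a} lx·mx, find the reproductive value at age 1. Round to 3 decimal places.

lx·mx for x ≥ 1: 1.164, 1.76, 1.155, 0.49, 0.055 → sum = 4.624
V_1 = 4.624 / l_1 = 4.624 / 0.97 = 4.76701… → 4.767

4.767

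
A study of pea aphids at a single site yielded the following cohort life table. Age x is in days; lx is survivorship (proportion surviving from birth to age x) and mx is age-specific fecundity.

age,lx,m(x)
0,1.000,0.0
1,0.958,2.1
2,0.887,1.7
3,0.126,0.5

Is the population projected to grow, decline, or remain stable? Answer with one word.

growing

R0 = Σ lx·mx = 0 + 2.0118 + 1.5079 + 0.063 = 3.5827
R0 > 1, so the population is growing.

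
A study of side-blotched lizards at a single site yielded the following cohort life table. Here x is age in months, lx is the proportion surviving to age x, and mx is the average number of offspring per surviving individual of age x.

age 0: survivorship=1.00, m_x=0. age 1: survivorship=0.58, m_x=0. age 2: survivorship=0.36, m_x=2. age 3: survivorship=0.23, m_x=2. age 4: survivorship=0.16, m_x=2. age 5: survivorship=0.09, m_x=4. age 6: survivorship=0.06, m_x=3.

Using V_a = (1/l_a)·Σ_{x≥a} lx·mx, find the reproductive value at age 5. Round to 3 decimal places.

6.000

lx·mx for x ≥ 5: 0.36, 0.18 → sum = 0.54
V_5 = 0.54 / l_5 = 0.54 / 0.09 = 6 → 6.000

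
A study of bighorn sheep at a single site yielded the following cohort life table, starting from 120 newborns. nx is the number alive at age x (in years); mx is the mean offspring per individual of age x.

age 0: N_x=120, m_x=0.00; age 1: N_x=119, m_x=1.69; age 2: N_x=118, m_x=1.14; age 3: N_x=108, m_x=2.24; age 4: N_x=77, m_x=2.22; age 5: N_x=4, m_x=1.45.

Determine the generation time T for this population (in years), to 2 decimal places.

2.53

lx = nx/n0 = nx/120: 1, 0.99167…, 0.98333…, 0.9, 0.64167…, 0.03333…
lx·mx: 0, 1.675917…, 1.121…, 2.016, 1.4245…, 0.048333… → R0 = 6.28575…
x·lx·mx: 0, 1.675917…, 2.242…, 6.048, 5.698…, 0.241667… → Σ = 15.905583…
T = 15.905583… / 6.28575… = 2.530419… → 2.53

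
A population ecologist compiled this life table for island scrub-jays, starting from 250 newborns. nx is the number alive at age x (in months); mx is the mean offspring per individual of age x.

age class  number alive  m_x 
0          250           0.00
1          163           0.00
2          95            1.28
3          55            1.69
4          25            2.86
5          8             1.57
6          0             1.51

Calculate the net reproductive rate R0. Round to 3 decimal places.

lx = nx/n0 = nx/250: 1, 0.652, 0.38, 0.22, 0.1, 0.032, 0
lx·mx by age: 0, 0, 0.4864, 0.3718, 0.286, 0.05024, 0
R0 = Σ lx·mx = 1.19444 → 1.194

1.194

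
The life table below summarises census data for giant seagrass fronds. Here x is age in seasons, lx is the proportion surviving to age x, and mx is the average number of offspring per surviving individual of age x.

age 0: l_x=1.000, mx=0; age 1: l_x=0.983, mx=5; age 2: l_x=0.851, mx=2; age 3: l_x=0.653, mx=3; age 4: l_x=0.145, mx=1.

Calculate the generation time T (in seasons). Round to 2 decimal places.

1.69

lx·mx: 0, 4.915, 1.702, 1.959, 0.145 → R0 = 8.721
x·lx·mx: 0, 4.915, 3.404, 5.877, 0.58 → Σ = 14.776
T = 14.776 / 8.721 = 1.694301… → 1.69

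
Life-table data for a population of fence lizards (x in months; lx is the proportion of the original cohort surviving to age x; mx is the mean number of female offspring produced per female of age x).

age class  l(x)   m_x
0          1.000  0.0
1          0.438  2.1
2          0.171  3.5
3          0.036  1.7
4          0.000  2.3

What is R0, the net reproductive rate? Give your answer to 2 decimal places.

1.58

lx·mx by age: 0, 0.9198, 0.5985, 0.0612, 0
R0 = Σ lx·mx = 1.5795 → 1.58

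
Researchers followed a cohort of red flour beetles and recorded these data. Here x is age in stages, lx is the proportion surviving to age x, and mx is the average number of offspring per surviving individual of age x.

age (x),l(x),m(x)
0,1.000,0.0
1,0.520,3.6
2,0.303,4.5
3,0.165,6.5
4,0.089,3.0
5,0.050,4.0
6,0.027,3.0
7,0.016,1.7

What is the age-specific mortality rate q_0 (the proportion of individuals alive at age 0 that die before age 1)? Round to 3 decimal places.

0.480

q_0 = (l_0 − l_1) / l_0 = (1 − 0.52) / 1
     = 0.48 / 1 = 0.48 → 0.480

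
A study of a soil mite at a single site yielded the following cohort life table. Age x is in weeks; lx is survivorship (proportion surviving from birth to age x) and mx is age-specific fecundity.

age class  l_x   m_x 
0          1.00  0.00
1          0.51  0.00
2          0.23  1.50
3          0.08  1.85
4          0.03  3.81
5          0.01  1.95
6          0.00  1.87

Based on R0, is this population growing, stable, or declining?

R0 = Σ lx·mx = 0 + 0 + 0.345 + 0.148 + 0.1143 + 0.0195 + 0 = 0.6268
R0 < 1, so the population is declining.

declining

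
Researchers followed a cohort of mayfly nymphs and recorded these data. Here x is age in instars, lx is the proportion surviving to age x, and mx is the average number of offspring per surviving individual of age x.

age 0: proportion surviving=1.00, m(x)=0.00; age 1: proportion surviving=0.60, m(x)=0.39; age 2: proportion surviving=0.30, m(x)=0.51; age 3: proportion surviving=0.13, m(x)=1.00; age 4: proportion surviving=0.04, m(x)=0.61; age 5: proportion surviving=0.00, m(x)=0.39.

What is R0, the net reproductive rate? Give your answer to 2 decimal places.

0.54

lx·mx by age: 0, 0.234, 0.153, 0.13, 0.0244, 0
R0 = Σ lx·mx = 0.5414 → 0.54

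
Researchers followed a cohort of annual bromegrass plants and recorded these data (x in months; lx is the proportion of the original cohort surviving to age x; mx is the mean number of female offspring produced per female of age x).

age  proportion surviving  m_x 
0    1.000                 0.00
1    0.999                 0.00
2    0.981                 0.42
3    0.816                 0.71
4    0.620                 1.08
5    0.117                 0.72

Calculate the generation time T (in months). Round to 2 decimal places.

3.24

lx·mx: 0, 0, 0.41202, 0.57936, 0.6696, 0.08424 → R0 = 1.74522
x·lx·mx: 0, 0, 0.82404, 1.73808, 2.6784, 0.4212 → Σ = 5.66172
T = 5.66172 / 1.74522 = 3.24413… → 3.24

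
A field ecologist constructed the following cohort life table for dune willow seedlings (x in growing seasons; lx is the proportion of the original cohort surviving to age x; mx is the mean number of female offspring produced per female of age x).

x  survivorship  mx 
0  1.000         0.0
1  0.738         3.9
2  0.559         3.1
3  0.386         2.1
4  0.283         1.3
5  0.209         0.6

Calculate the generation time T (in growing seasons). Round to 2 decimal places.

lx·mx: 0, 2.8782, 1.7329, 0.8106, 0.3679, 0.1254 → R0 = 5.915
x·lx·mx: 0, 2.8782, 3.4658, 2.4318, 1.4716, 0.627 → Σ = 10.8744
T = 10.8744 / 5.915 = 1.838445… → 1.84

1.84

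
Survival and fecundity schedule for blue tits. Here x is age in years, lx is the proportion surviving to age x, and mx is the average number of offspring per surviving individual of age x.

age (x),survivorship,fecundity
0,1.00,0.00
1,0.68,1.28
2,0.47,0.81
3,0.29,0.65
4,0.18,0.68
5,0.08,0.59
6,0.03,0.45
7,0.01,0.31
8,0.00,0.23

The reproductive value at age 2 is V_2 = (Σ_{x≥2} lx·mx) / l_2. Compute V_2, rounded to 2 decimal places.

lx·mx for x ≥ 2: 0.3807, 0.1885, 0.1224, 0.0472, 0.0135, 0.0031, 0 → sum = 0.7554
V_2 = 0.7554 / l_2 = 0.7554 / 0.47 = 1.607234… → 1.61

1.61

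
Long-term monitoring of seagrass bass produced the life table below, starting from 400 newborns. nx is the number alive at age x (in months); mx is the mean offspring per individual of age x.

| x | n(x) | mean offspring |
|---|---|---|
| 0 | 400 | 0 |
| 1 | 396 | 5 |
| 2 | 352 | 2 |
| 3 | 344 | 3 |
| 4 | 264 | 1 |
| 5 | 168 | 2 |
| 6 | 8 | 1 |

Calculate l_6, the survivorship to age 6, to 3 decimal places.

l_6 = n_6/n_0 = 8/400 = 0.02 → 0.020

0.020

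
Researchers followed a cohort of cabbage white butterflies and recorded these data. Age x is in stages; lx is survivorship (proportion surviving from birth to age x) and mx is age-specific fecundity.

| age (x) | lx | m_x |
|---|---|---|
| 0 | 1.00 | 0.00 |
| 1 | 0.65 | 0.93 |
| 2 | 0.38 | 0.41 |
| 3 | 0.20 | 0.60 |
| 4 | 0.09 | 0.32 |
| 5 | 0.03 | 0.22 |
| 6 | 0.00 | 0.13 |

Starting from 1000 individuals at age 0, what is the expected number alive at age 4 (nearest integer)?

Expected survivors = N0 · l_4 = 1000 × 0.09 = 90 → 90

90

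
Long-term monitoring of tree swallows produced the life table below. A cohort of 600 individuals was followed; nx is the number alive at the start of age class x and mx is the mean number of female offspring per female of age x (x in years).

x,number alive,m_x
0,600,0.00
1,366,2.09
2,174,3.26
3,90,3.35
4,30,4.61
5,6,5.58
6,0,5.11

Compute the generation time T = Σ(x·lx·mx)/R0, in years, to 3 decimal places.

lx = nx/n0 = nx/600: 1, 0.61, 0.29, 0.15, 0.05, 0.01, 0
lx·mx: 0, 1.2749, 0.9454, 0.5025, 0.2305, 0.0558, 0 → R0 = 3.0091
x·lx·mx: 0, 1.2749, 1.8908, 1.5075, 0.922, 0.279, 0 → Σ = 5.8742
T = 5.8742 / 3.0091 = 1.952145… → 1.952

1.952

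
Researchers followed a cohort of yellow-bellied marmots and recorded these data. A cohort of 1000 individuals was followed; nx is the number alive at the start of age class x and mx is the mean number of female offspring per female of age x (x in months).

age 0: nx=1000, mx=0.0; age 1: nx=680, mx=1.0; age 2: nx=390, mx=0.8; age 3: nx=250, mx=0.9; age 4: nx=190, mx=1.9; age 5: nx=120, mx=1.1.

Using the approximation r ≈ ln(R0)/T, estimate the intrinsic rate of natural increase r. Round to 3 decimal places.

lx = nx/n0 = nx/1000: 1, 0.68, 0.39, 0.25, 0.19, 0.12
R0 = Σ lx·mx = 0 + 0.68 + 0.312 + 0.225 + 0.361 + 0.132 = 1.71
Σ x·lx·mx = 4.083; T = 4.083/1.71 = 2.38772…
r ≈ ln(R0)/T = ln(1.71)/2.38772… = 0.22469… → 0.225

0.225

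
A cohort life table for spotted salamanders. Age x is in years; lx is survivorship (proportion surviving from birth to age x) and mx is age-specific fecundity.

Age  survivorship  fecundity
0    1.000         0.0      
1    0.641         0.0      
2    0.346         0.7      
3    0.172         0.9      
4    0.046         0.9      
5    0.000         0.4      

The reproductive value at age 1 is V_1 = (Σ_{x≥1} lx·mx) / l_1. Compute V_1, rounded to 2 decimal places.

0.68

lx·mx for x ≥ 1: 0, 0.2422, 0.1548, 0.0414, 0 → sum = 0.4384
V_1 = 0.4384 / l_1 = 0.4384 / 0.641 = 0.683931… → 0.68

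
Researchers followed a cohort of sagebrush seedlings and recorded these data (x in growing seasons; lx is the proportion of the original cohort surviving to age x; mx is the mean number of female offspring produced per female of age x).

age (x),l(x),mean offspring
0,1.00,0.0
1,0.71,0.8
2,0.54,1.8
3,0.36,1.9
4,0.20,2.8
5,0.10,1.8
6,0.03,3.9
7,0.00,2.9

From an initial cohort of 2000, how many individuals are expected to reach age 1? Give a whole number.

1420

Expected survivors = N0 · l_1 = 2000 × 0.71 = 1420 → 1420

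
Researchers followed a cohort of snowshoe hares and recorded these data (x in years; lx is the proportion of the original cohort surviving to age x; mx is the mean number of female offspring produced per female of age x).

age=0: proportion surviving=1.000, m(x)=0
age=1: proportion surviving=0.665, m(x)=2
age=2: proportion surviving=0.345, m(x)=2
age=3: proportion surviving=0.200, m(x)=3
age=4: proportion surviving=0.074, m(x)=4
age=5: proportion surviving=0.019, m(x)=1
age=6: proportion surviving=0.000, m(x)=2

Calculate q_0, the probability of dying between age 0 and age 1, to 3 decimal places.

0.335

q_0 = (l_0 − l_1) / l_0 = (1 − 0.665) / 1
     = 0.335 / 1 = 0.335 → 0.335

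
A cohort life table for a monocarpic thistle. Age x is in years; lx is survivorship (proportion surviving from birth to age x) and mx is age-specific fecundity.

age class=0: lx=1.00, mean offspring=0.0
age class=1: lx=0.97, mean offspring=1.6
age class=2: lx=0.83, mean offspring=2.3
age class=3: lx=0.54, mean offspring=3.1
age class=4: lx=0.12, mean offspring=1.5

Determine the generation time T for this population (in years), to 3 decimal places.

lx·mx: 0, 1.552, 1.909, 1.674, 0.18 → R0 = 5.315
x·lx·mx: 0, 1.552, 3.818, 5.022, 0.72 → Σ = 11.112
T = 11.112 / 5.315 = 2.090687… → 2.091

2.091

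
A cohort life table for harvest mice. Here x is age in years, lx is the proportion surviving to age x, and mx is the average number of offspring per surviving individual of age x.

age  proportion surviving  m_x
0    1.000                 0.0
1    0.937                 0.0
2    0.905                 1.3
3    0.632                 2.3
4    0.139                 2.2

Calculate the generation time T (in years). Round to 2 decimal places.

lx·mx: 0, 0, 1.1765, 1.4536, 0.3058 → R0 = 2.9359
x·lx·mx: 0, 0, 2.353, 4.3608, 1.2232 → Σ = 7.937
T = 7.937 / 2.9359 = 2.70343… → 2.70

2.70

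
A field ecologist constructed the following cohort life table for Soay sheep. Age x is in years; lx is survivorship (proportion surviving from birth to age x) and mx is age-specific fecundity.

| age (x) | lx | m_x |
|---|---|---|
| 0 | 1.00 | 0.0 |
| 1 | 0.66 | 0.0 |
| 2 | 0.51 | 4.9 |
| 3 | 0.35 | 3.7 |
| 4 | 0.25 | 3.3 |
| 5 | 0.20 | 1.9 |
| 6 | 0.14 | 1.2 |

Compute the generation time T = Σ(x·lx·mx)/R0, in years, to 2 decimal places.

lx·mx: 0, 0, 2.499, 1.295, 0.825, 0.38, 0.168 → R0 = 5.167
x·lx·mx: 0, 0, 4.998, 3.885, 3.3, 1.9, 1.008 → Σ = 15.091
T = 15.091 / 5.167 = 2.92065… → 2.92

2.92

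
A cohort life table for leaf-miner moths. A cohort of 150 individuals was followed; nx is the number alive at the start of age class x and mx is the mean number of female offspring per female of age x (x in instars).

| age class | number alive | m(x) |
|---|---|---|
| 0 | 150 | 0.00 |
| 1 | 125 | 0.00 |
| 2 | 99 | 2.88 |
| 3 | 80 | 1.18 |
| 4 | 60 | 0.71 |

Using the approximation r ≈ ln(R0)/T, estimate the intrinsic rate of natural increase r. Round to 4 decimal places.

0.4266

lx = nx/n0 = nx/150: 1, 0.83333…, 0.66, 0.53333…, 0.4
R0 = Σ lx·mx = 0 + 0 + 1.9008 + 0.62933… + 0.284 = 2.814133…
Σ x·lx·mx = 6.8256…; T = 6.8256…/2.814133… = 2.42547…
r ≈ ln(R0)/T = ln(2.814133…)/2.42547… = 0.426579… → 0.4266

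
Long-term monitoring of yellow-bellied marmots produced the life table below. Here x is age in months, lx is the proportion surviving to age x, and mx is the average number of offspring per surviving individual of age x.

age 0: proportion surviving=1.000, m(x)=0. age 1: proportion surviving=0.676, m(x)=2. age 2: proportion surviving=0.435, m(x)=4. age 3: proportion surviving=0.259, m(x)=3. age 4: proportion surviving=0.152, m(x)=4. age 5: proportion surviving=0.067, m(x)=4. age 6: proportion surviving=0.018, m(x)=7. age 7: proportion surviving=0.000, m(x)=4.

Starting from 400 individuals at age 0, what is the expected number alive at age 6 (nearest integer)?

7

Expected survivors = N0 · l_6 = 400 × 0.018 = 7.2 → 7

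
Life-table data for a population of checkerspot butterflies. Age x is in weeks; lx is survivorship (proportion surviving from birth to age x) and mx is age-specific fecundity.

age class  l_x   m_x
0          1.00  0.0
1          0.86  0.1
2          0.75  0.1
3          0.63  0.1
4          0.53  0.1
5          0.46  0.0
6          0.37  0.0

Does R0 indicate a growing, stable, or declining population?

R0 = Σ lx·mx = 0 + 0.086 + 0.075 + 0.063 + 0.053 + 0 + 0 = 0.277
R0 < 1, so the population is declining.

declining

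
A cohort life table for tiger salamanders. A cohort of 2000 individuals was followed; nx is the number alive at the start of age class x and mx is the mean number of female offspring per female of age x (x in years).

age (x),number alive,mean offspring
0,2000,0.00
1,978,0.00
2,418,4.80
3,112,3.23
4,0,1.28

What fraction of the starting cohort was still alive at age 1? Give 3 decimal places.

l_1 = n_1/n_0 = 978/2000 = 0.489 → 0.489

0.489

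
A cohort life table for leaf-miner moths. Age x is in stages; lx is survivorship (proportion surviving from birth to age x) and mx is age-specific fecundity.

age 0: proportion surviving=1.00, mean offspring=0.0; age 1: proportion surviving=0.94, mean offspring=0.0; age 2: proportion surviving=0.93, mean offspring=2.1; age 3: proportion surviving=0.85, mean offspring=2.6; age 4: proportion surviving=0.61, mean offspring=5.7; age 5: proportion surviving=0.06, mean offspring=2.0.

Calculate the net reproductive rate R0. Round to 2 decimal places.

7.76

lx·mx by age: 0, 0, 1.953, 2.21, 3.477, 0.12
R0 = Σ lx·mx = 7.76 → 7.76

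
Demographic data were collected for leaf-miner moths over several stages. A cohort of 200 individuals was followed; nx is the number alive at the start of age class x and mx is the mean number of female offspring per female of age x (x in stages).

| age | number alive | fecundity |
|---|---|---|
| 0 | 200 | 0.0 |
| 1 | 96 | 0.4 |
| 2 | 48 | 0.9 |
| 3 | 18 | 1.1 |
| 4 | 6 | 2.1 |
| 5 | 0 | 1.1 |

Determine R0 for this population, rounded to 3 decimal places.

lx = nx/n0 = nx/200: 1, 0.48, 0.24, 0.09, 0.03, 0
lx·mx by age: 0, 0.192, 0.216, 0.099, 0.063, 0
R0 = Σ lx·mx = 0.57 → 0.570

0.570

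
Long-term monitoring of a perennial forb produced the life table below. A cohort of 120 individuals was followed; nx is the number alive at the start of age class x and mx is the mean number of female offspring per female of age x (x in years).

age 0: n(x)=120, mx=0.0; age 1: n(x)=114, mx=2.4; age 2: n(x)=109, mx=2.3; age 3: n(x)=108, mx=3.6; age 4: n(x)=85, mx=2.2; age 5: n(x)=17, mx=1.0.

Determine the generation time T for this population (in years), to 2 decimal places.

lx = nx/n0 = nx/120: 1, 0.95, 0.90833…, 0.9, 0.70833…, 0.14167…
lx·mx: 0, 2.28, 2.089167…, 3.24, 1.558333…, 0.141667… → R0 = 9.309167…
x·lx·mx: 0, 2.28, 4.178333…, 9.72, 6.233333…, 0.708333… → Σ = 23.12…
T = 23.12… / 9.309167… = 2.483574… → 2.48

2.48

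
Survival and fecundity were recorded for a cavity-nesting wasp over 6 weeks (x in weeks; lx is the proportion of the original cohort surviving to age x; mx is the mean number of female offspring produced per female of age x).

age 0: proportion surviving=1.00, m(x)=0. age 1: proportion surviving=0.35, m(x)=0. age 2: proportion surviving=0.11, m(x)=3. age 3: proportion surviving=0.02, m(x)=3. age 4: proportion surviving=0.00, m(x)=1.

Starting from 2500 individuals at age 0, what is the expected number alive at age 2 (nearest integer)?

275

Expected survivors = N0 · l_2 = 2500 × 0.11 = 275 → 275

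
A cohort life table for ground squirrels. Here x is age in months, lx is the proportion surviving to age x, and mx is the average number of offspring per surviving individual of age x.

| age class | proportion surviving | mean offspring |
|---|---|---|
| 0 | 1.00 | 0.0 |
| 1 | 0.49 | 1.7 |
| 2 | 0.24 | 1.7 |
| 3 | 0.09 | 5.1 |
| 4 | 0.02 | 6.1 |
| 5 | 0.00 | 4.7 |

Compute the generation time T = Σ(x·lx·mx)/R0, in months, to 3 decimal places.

1.929

lx·mx: 0, 0.833, 0.408, 0.459, 0.122, 0 → R0 = 1.822
x·lx·mx: 0, 0.833, 0.816, 1.377, 0.488, 0 → Σ = 3.514
T = 3.514 / 1.822 = 1.92865… → 1.929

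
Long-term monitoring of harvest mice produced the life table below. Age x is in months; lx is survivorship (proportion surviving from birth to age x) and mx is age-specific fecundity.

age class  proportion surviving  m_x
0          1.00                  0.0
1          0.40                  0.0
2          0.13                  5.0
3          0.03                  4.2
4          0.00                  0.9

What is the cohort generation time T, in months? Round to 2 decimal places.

2.16

lx·mx: 0, 0, 0.65, 0.126, 0 → R0 = 0.776
x·lx·mx: 0, 0, 1.3, 0.378, 0 → Σ = 1.678
T = 1.678 / 0.776 = 2.162371… → 2.16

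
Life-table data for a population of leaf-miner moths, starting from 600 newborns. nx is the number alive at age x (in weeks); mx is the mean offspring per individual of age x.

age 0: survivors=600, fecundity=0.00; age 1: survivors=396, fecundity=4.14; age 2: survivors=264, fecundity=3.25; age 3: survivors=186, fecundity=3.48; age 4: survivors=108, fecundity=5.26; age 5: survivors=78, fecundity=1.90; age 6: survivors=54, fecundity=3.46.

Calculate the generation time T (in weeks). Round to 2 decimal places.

lx = nx/n0 = nx/600: 1, 0.66, 0.44, 0.31, 0.18, 0.13, 0.09
lx·mx: 0, 2.7324, 1.43, 1.0788, 0.9468, 0.247, 0.3114 → R0 = 6.7464
x·lx·mx: 0, 2.7324, 2.86, 3.2364, 3.7872, 1.235, 1.8684 → Σ = 15.7194
T = 15.7194 / 6.7464 = 2.330043… → 2.33

2.33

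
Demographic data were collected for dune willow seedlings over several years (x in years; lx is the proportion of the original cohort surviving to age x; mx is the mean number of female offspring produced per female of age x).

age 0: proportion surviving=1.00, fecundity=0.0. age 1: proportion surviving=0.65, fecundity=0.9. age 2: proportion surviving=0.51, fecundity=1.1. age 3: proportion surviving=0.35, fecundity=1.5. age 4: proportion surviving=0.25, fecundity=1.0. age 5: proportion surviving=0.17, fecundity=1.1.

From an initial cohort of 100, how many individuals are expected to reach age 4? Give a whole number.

25

Expected survivors = N0 · l_4 = 100 × 0.25 = 25 → 25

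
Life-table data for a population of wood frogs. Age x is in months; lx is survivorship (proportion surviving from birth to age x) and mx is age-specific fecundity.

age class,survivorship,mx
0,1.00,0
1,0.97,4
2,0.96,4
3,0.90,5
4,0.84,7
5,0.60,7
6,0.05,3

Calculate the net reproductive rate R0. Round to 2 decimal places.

lx·mx by age: 0, 3.88, 3.84, 4.5, 5.88, 4.2, 0.15
R0 = Σ lx·mx = 22.45 → 22.45

22.45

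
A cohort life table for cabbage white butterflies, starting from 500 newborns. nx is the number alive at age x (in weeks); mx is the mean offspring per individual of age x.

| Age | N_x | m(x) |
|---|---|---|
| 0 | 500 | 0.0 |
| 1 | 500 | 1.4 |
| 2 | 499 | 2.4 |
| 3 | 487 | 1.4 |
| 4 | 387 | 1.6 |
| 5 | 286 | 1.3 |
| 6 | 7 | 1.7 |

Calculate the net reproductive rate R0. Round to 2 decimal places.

lx = nx/n0 = nx/500: 1, 1, 0.998, 0.974, 0.774, 0.572, 0.014
lx·mx by age: 0, 1.4, 2.3952, 1.3636, 1.2384, 0.7436, 0.0238
R0 = Σ lx·mx = 7.1646 → 7.16

7.16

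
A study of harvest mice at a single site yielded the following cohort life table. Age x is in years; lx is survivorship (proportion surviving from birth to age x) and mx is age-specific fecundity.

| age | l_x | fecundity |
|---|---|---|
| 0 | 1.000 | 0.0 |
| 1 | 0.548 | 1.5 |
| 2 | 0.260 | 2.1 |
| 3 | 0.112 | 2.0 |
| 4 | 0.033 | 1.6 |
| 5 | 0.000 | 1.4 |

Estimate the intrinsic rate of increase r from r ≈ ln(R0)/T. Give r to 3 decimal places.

0.293

R0 = Σ lx·mx = 0 + 0.822 + 0.546 + 0.224 + 0.0528 + 0 = 1.6448
Σ x·lx·mx = 2.7972; T = 2.7972/1.6448 = 1.70063…
r ≈ ln(R0)/T = ln(1.6448)/1.70063… = 0.29261… → 0.293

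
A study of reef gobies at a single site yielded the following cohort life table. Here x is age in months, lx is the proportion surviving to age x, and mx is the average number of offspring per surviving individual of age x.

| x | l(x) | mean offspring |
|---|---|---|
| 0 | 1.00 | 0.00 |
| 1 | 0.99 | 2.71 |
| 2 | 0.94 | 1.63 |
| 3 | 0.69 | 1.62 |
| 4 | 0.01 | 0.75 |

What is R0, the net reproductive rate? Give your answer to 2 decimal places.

5.34

lx·mx by age: 0, 2.6829, 1.5322, 1.1178, 0.0075
R0 = Σ lx·mx = 5.3404 → 5.34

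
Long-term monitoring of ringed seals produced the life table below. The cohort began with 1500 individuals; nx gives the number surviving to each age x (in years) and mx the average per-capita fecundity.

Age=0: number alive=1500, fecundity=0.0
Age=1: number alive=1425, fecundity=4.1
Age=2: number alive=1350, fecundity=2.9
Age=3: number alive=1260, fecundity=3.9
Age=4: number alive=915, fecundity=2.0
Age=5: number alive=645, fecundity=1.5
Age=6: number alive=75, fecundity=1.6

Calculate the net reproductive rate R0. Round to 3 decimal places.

lx = nx/n0 = nx/1500: 1, 0.95, 0.9, 0.84, 0.61, 0.43, 0.05
lx·mx by age: 0, 3.895, 2.61, 3.276, 1.22, 0.645, 0.08
R0 = Σ lx·mx = 11.726 → 11.726

11.726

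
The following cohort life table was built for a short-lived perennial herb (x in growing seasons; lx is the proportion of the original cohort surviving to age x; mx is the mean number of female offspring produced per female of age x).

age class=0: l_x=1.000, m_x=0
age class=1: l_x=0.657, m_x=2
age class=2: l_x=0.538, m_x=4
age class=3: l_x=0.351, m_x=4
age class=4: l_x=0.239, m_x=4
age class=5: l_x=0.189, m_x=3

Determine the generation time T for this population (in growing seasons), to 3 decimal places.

2.579

lx·mx: 0, 1.314, 2.152, 1.404, 0.956, 0.567 → R0 = 6.393
x·lx·mx: 0, 1.314, 4.304, 4.212, 3.824, 2.835 → Σ = 16.489
T = 16.489 / 6.393 = 2.579227… → 2.579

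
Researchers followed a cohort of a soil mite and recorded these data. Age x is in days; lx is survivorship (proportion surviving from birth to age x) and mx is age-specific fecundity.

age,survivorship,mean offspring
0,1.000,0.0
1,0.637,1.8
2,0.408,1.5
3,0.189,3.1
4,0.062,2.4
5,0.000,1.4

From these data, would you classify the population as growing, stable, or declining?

growing

R0 = Σ lx·mx = 0 + 1.1466 + 0.612 + 0.5859 + 0.1488 + 0 = 2.4933
R0 > 1, so the population is growing.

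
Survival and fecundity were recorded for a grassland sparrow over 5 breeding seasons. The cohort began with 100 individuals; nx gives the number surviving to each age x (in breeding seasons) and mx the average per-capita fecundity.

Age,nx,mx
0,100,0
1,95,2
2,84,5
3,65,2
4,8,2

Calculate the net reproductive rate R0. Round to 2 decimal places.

7.56

lx = nx/n0 = nx/100: 1, 0.95, 0.84, 0.65, 0.08
lx·mx by age: 0, 1.9, 4.2, 1.3, 0.16
R0 = Σ lx·mx = 7.56 → 7.56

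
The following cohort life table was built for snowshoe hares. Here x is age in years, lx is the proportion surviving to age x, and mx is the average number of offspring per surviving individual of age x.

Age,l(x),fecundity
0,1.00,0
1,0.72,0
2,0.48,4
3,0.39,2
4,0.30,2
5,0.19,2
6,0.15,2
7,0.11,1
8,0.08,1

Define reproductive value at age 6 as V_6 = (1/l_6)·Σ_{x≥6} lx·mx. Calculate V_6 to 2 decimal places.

3.27

lx·mx for x ≥ 6: 0.3, 0.11, 0.08 → sum = 0.49
V_6 = 0.49 / l_6 = 0.49 / 0.15 = 3.266667… → 3.27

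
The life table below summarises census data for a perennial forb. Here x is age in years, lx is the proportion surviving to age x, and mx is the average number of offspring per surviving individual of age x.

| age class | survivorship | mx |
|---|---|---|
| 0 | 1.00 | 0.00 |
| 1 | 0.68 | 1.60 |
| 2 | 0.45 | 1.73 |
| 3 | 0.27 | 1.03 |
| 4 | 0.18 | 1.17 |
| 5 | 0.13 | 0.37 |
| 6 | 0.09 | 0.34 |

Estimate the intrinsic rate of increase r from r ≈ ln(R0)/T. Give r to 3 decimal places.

0.456

R0 = Σ lx·mx = 0 + 1.088 + 0.7785 + 0.2781 + 0.2106 + 0.0481 + 0.0306 = 2.4339
Σ x·lx·mx = 4.7458; T = 4.7458/2.4339 = 1.94987…
r ≈ ln(R0)/T = ln(2.4339)/1.94987… = 0.45618… → 0.456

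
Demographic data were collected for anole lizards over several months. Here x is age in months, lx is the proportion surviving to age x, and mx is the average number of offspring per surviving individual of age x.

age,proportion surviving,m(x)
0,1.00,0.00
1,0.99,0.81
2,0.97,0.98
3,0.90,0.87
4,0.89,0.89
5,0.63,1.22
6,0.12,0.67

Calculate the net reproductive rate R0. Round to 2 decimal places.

lx·mx by age: 0, 0.8019, 0.9506, 0.783, 0.7921, 0.7686, 0.0804
R0 = Σ lx·mx = 4.1766 → 4.18

4.18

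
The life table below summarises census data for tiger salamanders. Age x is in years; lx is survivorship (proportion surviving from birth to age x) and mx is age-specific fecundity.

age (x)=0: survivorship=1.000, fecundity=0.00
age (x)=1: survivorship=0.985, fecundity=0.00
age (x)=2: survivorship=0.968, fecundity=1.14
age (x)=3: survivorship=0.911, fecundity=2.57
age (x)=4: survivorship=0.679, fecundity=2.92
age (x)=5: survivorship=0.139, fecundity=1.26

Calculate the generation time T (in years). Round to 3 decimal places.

lx·mx: 0, 0, 1.10352, 2.34127, 1.98268, 0.17514 → R0 = 5.60261
x·lx·mx: 0, 0, 2.20704, 7.02381, 7.93072, 0.8757 → Σ = 18.03727
T = 18.03727 / 5.60261 = 3.219441… → 3.219

3.219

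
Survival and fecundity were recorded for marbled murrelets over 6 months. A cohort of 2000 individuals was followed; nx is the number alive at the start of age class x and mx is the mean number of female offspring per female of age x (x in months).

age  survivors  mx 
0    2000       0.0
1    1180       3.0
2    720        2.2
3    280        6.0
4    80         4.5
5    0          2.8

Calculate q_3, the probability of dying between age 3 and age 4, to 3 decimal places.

lx = nx/n0 = nx/2000: 1, 0.59, 0.36, 0.14, 0.04, 0
q_3 = (l_3 − l_4) / l_3 = (0.14 − 0.04) / 0.14
     = 0.1 / 0.14 = 0.714286… → 0.714

0.714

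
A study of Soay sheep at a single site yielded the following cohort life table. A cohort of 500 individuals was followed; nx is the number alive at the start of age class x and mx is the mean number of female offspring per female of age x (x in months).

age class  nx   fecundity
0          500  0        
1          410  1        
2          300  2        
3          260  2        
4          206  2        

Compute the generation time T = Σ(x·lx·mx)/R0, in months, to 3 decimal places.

lx = nx/n0 = nx/500: 1, 0.82, 0.6, 0.52, 0.412
lx·mx: 0, 0.82, 1.2, 1.04, 0.824 → R0 = 3.884
x·lx·mx: 0, 0.82, 2.4, 3.12, 3.296 → Σ = 9.636
T = 9.636 / 3.884 = 2.480947… → 2.481

2.481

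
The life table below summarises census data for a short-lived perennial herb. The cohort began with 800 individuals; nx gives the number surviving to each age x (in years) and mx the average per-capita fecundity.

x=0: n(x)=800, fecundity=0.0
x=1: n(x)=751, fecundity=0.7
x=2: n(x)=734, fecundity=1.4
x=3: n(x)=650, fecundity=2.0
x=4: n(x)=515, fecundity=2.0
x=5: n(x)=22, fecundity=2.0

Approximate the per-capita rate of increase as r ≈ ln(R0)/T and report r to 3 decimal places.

lx = nx/n0 = nx/800: 1, 0.93875, 0.9175, 0.8125, 0.64375, 0.0275
R0 = Σ lx·mx = 0 + 0.65713… + 1.2845 + 1.625 + 1.2875… + 0.055 = 4.909125
Σ x·lx·mx = 13.526125; T = 13.526125/4.909125 = 2.7553…
r ≈ ln(R0)/T = ln(4.909125)/2.7553… = 0.57747… → 0.577

0.577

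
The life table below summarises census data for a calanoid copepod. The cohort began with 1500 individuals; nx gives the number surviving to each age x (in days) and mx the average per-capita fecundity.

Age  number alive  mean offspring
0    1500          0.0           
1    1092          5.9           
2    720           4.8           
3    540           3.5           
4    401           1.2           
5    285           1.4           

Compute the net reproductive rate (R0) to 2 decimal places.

lx = nx/n0 = nx/1500: 1, 0.728, 0.48, 0.36, 0.26733…, 0.19
lx·mx by age: 0, 4.2952, 2.304, 1.26, 0.3208…, 0.266
R0 = Σ lx·mx = 8.446… → 8.45

8.45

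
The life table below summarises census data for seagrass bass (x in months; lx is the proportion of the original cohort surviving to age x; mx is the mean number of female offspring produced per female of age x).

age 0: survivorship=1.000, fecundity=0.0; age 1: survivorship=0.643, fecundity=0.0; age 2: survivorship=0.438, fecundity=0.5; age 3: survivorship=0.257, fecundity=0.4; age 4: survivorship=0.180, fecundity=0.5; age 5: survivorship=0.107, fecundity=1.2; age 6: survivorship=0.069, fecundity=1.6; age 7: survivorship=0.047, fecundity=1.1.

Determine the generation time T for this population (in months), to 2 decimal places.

3.95

lx·mx: 0, 0, 0.219, 0.1028, 0.09, 0.1284, 0.1104, 0.0517 → R0 = 0.7023
x·lx·mx: 0, 0, 0.438, 0.3084, 0.36, 0.642, 0.6624, 0.3619 → Σ = 2.7727
T = 2.7727 / 0.7023 = 3.948028… → 3.95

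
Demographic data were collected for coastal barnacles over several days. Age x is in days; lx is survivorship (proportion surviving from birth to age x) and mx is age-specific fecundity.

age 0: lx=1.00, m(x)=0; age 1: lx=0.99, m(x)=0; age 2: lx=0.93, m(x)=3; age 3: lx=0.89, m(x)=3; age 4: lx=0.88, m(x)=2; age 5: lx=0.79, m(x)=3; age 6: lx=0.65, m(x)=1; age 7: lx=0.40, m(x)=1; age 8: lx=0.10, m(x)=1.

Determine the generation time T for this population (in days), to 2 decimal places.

lx·mx: 0, 0, 2.79, 2.67, 1.76, 2.37, 0.65, 0.4, 0.1 → R0 = 10.74
x·lx·mx: 0, 0, 5.58, 8.01, 7.04, 11.85, 3.9, 2.8, 0.8 → Σ = 39.98
T = 39.98 / 10.74 = 3.722533… → 3.72

3.72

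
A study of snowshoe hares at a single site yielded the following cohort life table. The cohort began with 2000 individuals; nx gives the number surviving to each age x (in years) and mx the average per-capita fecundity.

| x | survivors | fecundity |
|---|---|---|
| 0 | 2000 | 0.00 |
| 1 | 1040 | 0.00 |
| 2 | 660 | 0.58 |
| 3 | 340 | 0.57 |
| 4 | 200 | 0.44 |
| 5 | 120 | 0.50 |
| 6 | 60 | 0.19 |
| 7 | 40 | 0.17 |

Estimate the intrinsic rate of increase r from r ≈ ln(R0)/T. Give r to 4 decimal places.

-0.3479

lx = nx/n0 = nx/2000: 1, 0.52, 0.33, 0.17, 0.1, 0.06, 0.03, 0.02
R0 = Σ lx·mx = 0 + 0 + 0.1914 + 0.0969 + 0.044 + 0.03 + 0.0057 + 0.0034 = 0.3714
Σ x·lx·mx = 1.0575; T = 1.0575/0.3714 = 2.84733…
r ≈ ln(R0)/T = ln(0.3714)/2.84733… = -0.347861… → -0.3479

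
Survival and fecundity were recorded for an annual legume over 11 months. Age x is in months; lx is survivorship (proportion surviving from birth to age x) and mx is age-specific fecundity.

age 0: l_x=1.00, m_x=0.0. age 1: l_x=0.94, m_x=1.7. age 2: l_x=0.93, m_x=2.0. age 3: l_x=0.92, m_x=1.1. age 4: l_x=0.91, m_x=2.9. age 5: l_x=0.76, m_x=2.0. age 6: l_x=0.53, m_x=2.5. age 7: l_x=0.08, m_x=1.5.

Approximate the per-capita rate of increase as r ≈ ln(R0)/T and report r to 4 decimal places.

0.6592

R0 = Σ lx·mx = 0 + 1.598 + 1.86 + 1.012 + 2.639 + 1.52 + 1.325 + 0.12 = 10.074
Σ x·lx·mx = 35.3; T = 35.3/10.074 = 3.50407…
r ≈ ln(R0)/T = ln(10.074)/3.50407… = 0.659221… → 0.6592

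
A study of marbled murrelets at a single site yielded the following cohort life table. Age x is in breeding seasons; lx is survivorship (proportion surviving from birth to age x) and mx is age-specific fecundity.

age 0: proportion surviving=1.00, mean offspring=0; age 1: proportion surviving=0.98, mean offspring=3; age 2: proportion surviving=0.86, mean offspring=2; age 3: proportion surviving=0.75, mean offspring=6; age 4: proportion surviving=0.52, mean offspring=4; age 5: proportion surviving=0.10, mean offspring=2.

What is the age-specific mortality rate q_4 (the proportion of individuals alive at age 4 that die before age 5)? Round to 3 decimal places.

q_4 = (l_4 − l_5) / l_4 = (0.52 − 0.1) / 0.52
     = 0.42 / 0.52 = 0.807692… → 0.808

0.808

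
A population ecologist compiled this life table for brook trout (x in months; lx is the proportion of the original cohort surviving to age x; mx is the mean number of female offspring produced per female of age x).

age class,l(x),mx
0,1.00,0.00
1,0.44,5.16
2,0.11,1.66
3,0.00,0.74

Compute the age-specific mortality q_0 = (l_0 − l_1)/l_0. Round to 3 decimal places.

q_0 = (l_0 − l_1) / l_0 = (1 − 0.44) / 1
     = 0.56 / 1 = 0.56 → 0.560

0.560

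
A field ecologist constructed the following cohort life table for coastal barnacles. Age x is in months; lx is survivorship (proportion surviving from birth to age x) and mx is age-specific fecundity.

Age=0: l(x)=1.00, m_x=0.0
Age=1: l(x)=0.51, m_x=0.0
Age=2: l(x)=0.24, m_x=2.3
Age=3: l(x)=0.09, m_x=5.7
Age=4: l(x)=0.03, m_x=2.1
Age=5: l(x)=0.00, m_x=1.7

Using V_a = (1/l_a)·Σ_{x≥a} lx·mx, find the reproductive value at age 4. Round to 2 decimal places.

2.10

lx·mx for x ≥ 4: 0.063, 0 → sum = 0.063
V_4 = 0.063 / l_4 = 0.063 / 0.03 = 2.1 → 2.10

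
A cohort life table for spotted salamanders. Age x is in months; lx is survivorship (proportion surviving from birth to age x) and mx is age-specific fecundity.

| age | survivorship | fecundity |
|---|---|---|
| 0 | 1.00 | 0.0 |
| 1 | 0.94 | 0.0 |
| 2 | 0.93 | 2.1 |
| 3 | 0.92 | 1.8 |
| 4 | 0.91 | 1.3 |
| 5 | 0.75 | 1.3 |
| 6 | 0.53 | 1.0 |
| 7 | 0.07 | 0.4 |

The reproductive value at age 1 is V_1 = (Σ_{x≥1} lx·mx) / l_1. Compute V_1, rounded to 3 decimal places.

6.729

lx·mx for x ≥ 1: 0, 1.953, 1.656, 1.183, 0.975, 0.53, 0.028 → sum = 6.325
V_1 = 6.325 / l_1 = 6.325 / 0.94 = 6.728723… → 6.729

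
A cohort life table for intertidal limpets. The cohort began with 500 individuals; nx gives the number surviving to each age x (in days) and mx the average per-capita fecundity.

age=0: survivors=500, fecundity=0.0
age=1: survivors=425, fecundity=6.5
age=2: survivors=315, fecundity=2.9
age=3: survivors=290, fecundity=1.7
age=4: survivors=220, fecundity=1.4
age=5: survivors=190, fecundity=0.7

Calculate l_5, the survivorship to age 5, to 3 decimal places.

l_5 = n_5/n_0 = 190/500 = 0.38 → 0.380

0.380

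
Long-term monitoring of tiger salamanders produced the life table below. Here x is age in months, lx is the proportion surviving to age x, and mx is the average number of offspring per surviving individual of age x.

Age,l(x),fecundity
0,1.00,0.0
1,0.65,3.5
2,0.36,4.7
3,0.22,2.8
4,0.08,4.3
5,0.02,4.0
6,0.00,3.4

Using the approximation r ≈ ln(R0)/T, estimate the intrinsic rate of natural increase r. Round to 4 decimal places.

R0 = Σ lx·mx = 0 + 2.275 + 1.692 + 0.616 + 0.344 + 0.08 + 0 = 5.007
Σ x·lx·mx = 9.283; T = 9.283/5.007 = 1.854…
r ≈ ln(R0)/T = ln(5.007)/1.854… = 0.868842… → 0.8688

0.8688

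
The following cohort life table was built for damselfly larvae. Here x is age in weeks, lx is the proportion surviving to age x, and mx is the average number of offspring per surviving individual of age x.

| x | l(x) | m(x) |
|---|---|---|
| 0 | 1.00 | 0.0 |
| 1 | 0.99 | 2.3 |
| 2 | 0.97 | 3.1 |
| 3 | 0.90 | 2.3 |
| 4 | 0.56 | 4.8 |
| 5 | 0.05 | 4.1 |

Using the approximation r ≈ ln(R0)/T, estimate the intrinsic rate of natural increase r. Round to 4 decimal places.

0.9074

R0 = Σ lx·mx = 0 + 2.277 + 3.007 + 2.07 + 2.688 + 0.205 = 10.247
Σ x·lx·mx = 26.278; T = 26.278/10.247 = 2.56446…
r ≈ ln(R0)/T = ln(10.247)/2.56446… = 0.907398… → 0.9074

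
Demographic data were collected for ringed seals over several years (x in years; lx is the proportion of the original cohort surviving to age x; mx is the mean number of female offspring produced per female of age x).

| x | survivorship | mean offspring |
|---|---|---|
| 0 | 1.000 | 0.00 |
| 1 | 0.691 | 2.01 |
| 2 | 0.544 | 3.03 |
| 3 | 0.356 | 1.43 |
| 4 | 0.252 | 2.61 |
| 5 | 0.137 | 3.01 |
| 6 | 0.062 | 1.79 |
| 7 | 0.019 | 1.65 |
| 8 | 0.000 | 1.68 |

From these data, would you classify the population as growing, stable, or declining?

R0 = Σ lx·mx = 0 + 1.38891 + 1.64832 + 0.50908 + 0.65772 + 0.41237 + 0.11098 + 0.03135 + 0 = 4.75873
R0 > 1, so the population is growing.

growing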